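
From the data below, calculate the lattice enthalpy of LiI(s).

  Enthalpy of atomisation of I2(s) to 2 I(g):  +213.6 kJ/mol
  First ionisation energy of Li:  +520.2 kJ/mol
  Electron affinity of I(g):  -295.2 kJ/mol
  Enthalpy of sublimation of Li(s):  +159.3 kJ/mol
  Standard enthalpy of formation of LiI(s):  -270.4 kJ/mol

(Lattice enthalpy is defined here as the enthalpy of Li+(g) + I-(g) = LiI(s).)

ΔHf° = 1·ΔHsub + 1·(ΣIE) + 1/2·D(I2) + 1·EA + U
-270.4 = 1·(+159.3) + 1·(+520.2) + 1/2·(+213.6) + 1·(-295.2) + U
U = -270.4 − (+491.1) = -761.5 kJ/mol

U = -761.5 kJ/mol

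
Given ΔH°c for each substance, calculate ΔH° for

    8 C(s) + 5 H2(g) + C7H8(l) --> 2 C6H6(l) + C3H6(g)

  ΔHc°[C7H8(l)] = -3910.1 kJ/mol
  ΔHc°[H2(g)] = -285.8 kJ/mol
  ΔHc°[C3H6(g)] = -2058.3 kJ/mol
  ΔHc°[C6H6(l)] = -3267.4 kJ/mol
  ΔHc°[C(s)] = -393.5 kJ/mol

Using ΔH = Σ nΔHc°(reactants) − Σ nΔHc°(products):
= [8·(-393.5) + 5·(-285.8) + 1·(-3910.1)] − [2·(-3267.4) + 1·(-2058.3)]
= 106.0 kJ/mol

ΔH° = 106.0 kJ/mol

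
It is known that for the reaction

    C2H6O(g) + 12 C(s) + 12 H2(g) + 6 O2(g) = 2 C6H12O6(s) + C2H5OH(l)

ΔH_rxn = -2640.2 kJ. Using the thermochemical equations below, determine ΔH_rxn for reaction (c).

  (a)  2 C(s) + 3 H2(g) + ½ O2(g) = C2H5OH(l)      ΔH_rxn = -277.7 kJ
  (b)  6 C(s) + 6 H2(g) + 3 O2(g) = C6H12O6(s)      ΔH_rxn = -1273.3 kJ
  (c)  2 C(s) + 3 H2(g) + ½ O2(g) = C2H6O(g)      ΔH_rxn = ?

ΔH_rxn = -184.1 kJ

(a) as written: -277.7 kJ
(b) × 2: (2)·(-1273.3) = -2546.6 kJ
(c) reversed: contributes −x
-2640.2 = (-277.7) + (-2546.6) − x
x = (-2640.2 − (-2824.3)) / (-1) = -184.1 kJ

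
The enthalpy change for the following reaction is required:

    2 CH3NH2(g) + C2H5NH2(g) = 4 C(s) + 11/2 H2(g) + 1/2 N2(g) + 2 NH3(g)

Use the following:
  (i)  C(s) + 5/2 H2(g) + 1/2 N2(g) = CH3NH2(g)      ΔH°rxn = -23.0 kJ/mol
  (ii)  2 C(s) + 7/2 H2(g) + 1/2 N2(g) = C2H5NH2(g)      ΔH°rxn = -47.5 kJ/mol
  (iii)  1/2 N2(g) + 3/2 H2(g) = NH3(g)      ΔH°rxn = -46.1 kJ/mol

(i) reversed and × 2: (-2)·(-23.0) = +46.0 kJ/mol
(ii) reversed: +47.5 kJ/mol
(iii) × 2: (2)·(-46.1) = -92.2 kJ/mol
By Hess's law, ΔH°rxn = (+46.0) + (+47.5) + (-92.2) = 1.3 kJ/mol

ΔH°rxn = 1.3 kJ/mol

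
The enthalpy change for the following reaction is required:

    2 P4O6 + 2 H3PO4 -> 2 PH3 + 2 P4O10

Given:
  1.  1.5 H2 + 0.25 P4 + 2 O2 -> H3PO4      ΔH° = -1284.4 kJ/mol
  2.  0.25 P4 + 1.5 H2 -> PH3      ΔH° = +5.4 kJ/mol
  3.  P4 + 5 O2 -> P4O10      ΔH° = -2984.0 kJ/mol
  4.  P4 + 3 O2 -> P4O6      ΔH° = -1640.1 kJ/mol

ΔH° = -108.2 kJ/mol

eq. 1 reversed and × 2: (-2)·(-1284.4) = +2568.8 kJ/mol
eq. 2 × 2: (2)·(+5.4) = +10.8 kJ/mol
eq. 3 × 2: (2)·(-2984.0) = -5968.0 kJ/mol
eq. 4 reversed and × 2: (-2)·(-1640.1) = +3280.2 kJ/mol
Since enthalpy is a state function, ΔH° = (+2568.8) + (+10.8) + (-5968.0) + (+3280.2) = -108.2 kJ/mol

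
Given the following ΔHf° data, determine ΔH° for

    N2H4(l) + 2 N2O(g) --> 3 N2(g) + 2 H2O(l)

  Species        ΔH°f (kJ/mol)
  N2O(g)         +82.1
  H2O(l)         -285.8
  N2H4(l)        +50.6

Products: 3·(+0.0) + 2·(-285.8) = -571.6
Reactants: 1·(+50.6) + 2·(+82.1) = +214.8
ΔH° = (-571.6) − (+214.8) = -786.4 kJ/mol

ΔH° = -786.4 kJ/mol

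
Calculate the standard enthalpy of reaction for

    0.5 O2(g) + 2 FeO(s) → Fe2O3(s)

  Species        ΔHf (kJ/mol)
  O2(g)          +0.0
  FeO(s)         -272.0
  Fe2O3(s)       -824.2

ΔH_rxn = -280.2 kJ/mol

Products: 1·(-824.2) = -824.2
Reactants: 1/2·(+0.0) + 2·(-272.0) = -544.0
ΔH_rxn = (-824.2) − (-544.0) = -280.2 kJ/mol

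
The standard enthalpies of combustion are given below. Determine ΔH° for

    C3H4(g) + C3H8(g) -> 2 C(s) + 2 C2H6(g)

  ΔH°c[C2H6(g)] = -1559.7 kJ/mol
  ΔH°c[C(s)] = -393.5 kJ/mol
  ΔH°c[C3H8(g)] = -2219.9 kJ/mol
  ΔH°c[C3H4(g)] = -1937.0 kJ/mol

Using ΔH = Σ nΔHc°(reactants) − Σ nΔHc°(products):
= [1·(-1937.0) + 1·(-2219.9)] − [2·(-393.5) + 2·(-1559.7)]
= -250.5 kJ/mol

ΔH° = -250.5 kJ/mol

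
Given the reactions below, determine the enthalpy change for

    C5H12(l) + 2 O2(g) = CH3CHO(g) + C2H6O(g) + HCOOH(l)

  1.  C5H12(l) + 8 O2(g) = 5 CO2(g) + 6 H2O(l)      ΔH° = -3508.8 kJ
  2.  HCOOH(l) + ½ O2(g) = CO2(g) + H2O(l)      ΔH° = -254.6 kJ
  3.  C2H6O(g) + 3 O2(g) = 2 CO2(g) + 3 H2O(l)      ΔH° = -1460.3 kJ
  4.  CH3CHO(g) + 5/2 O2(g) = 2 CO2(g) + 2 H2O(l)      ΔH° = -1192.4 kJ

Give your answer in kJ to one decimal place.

ΔH° = -601.5 kJ

eq. 1 as written (C5H12(l) already on the reactant side): -3508.8 kJ
eq. 2 reversed (HCOOH(l) must end up as a product): +254.6 kJ
eq. 3 reversed (reverse to put C2H6O(g) on the product side): +1460.3 kJ
eq. 4 reversed (reverse to put CH3CHO(g) on the product side): +1192.4 kJ
By Hess's law, ΔH° = (-3508.8) + (+254.6) + (+1460.3) + (+1192.4) = -601.5 kJ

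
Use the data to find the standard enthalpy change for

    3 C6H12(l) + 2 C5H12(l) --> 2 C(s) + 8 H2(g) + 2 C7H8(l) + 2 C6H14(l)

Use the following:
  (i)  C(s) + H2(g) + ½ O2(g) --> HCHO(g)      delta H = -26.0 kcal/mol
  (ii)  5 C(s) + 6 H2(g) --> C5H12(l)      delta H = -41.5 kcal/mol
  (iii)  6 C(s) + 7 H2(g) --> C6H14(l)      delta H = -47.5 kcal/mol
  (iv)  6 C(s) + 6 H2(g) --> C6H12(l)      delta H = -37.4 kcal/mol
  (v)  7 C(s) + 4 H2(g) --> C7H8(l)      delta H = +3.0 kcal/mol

(i): not needed (HCHO(g) appears nowhere else).
(ii) reversed and × 2 (reverse to put C5H12(l) on the reactant side; scale by 2 for the 2 C5H12(l)): (-2)·(-41.5) = +83.0 kcal/mol
(iii) × 2 (scale by 2 for the 2 C6H14(l)): (2)·(-47.5) = -95.0 kcal/mol
(iv) reversed and × 3 (C6H12(l) must end up as a reactant; ×3 to match 3 C6H12(l) in the target): (-3)·(-37.4) = +112.2 kcal/mol
(v) × 2 (scale by 2 for the 2 C7H8(l)): (2)·(+3.0) = +6.0 kcal/mol
Summing the manipulated equations, delta H = (+83.0) + (-95.0) + (+112.2) + (+6.0) = 106.2 kcal/mol

delta H = 106.2 kcal/mol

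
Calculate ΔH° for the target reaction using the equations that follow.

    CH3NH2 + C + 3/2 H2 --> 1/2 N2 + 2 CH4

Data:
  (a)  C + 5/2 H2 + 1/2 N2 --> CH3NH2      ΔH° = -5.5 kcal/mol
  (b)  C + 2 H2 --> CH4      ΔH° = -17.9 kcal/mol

(a) reversed: +5.5 kcal/mol
(b) × 2: (2)·(-17.9) = -35.8 kcal/mol
Summing the manipulated equations, ΔH° = (+5.5) + (-35.8) = -30.3 kcal/mol

ΔH° = -30.3 kcal/mol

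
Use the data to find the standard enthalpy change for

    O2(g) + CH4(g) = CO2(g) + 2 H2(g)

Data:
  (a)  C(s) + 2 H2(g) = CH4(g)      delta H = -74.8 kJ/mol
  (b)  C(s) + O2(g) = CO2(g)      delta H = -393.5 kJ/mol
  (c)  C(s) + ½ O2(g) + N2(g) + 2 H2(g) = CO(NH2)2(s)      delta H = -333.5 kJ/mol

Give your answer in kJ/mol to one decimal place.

delta H = -318.7 kJ/mol

(a) reversed: +74.8 kJ/mol
(b) as written: -393.5 kJ/mol
(c): not needed.
delta H = (-1)·(-74.8) + (1)·(-393.5) = -318.7 kJ/mol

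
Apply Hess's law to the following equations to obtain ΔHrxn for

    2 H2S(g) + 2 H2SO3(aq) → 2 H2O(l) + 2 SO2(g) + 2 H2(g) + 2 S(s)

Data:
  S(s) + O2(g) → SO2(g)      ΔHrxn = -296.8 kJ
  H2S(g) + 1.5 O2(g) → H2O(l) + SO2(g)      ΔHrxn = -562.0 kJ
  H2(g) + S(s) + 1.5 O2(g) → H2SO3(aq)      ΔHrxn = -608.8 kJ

ΔHrxn = 93.6 kJ

equation 1: not needed.
equation 2 × 2 (scale by 2 for the 2 H2S(g)): (2)·(-562.0) = -1124.0 kJ
equation 3 reversed and × 2 (H2SO3(aq) must end up as a reactant; scale by 2 for the 2 H2SO3(aq)): (-2)·(-608.8) = +1217.6 kJ
By Hess's law, ΔHrxn = (2)·(-562.0) + (-2)·(-608.8) = 93.6 kJ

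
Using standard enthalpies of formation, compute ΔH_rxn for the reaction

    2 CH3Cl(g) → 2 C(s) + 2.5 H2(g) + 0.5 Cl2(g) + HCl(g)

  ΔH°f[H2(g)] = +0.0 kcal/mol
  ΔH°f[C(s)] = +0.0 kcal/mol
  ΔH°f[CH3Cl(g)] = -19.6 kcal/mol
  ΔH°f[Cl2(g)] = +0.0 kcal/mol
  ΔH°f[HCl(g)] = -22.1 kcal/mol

ΔH_rxn = 17.1 kcal/mol

ΔH°rxn = Σ nΔHf°(products) − Σ nΔHf°(reactants).
Products: 2·(+0.0) + 5/2·(+0.0) + 1/2·(+0.0) + 1·(-22.1) = -22.1
Reactants: 2·(-19.6) = -39.2
ΔH_rxn = (-22.1) − (-39.2) = 17.1 kcal/mol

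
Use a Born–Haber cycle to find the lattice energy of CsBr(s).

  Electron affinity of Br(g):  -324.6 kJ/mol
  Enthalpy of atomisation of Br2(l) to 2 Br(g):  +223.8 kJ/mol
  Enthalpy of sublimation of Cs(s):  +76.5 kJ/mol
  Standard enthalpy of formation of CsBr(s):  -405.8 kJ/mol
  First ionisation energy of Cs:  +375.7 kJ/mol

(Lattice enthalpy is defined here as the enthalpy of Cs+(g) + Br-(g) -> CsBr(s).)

ΔHf° = 1·ΔHsub + 1·(ΣIE) + 1/2·D(Br2) + 1·EA + U
-405.8 = 1·(+76.5) + 1·(+375.7) + 1/2·(+223.8) + 1·(-324.6) + U
U = -405.8 − (+239.5) = -645.3 kJ/mol

U = -645.3 kJ/mol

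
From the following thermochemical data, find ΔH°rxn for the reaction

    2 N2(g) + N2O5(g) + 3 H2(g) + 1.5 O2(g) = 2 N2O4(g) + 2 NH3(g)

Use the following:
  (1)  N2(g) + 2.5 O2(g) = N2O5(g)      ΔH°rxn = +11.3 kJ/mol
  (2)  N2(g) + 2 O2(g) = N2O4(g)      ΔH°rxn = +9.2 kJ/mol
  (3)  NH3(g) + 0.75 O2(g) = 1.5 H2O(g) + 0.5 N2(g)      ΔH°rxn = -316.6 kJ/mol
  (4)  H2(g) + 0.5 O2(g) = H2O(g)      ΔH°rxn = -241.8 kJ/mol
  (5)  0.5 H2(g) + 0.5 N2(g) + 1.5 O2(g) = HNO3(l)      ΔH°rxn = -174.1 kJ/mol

ΔH°rxn = -85.1 kJ/mol

(1) reversed (N2O5(g) must end up as a reactant): -11.3 kJ/mol
(2) × 2 (×2 to match 2 N2O4(g) in the target): (2)·(+9.2) = +18.4 kJ/mol
(3) reversed and × 2 (reverse to put NH3(g) on the product side; scale by 2 for the 2 NH3(g)): (-2)·(-316.6) = +633.2 kJ/mol
(4) × 3: (3)·(-241.8) = -725.4 kJ/mol
(5): not needed (HNO3(l) appears nowhere else).
By Hess's law, ΔH°rxn = (-1)·(+11.3) + (2)·(+9.2) + (-2)·(-316.6) + (3)·(-241.8) = -85.1 kJ/mol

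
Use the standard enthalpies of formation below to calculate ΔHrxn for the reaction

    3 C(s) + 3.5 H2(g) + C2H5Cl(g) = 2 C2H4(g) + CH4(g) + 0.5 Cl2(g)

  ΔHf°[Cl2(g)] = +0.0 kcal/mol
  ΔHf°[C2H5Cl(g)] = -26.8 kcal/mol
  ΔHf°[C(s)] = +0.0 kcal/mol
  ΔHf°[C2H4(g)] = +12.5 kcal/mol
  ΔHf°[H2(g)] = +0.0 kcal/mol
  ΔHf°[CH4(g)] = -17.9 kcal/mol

Products: 2·(+12.5) + 1·(-17.9) + 1/2·(+0.0) = +7.1
Reactants: 3·(+0.0) + 7/2·(+0.0) + 1·(-26.8) = -26.8
ΔHrxn = (+7.1) − (-26.8) = 33.9 kcal/mol

ΔHrxn = 33.9 kcal/mol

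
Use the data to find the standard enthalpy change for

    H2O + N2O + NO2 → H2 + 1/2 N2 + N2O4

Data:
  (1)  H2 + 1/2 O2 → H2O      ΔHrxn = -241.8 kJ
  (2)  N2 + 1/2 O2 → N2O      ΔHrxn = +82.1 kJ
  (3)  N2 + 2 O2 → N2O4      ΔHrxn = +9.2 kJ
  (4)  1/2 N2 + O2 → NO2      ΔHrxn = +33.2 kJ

(1) reversed: +241.8 kJ
(2) reversed: -82.1 kJ
(3) as written: +9.2 kJ
(4) reversed: -33.2 kJ
By Hess's law, ΔHrxn = (-1)·(-241.8) + (-1)·(+82.1) + (1)·(+9.2) + (-1)·(+33.2) = 135.7 kJ

ΔHrxn = 135.7 kJ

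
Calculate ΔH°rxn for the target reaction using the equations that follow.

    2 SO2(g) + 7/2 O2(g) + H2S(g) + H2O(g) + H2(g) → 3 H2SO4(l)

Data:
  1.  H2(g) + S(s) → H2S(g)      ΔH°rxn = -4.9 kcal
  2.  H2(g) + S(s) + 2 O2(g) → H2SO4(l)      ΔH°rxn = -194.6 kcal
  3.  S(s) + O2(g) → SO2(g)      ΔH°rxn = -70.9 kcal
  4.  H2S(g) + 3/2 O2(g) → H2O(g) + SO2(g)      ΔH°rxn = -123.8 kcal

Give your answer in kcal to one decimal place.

ΔH°rxn = -379.3 kcal

eq. 1 reversed and × 2: (-2)·(-4.9) = +9.8 kcal
eq. 2 × 3 (×3 to match 3 H2SO4(l) in the target): (3)·(-194.6) = -583.8 kcal
eq. 3 reversed: +70.9 kcal
eq. 4 reversed (reverse to put H2O(g) on the reactant side): +123.8 kcal
ΔH°rxn = (-2)·(-4.9) + (3)·(-194.6) + (-1)·(-70.9) + (-1)·(-123.8) = -379.3 kcal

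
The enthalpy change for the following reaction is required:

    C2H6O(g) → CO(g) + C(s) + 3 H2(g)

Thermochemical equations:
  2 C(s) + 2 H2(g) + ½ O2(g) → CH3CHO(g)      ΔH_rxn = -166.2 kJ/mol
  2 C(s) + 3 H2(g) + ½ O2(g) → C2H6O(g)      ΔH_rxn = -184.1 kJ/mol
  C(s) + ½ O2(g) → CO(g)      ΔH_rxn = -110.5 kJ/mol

ΔH_rxn = 73.6 kJ/mol

equation 1: not needed.
equation 2 reversed: +184.1 kJ/mol
equation 3 as written: -110.5 kJ/mol
Since enthalpy is a state function, ΔH_rxn = (+184.1) + (-110.5) = 73.6 kJ/mol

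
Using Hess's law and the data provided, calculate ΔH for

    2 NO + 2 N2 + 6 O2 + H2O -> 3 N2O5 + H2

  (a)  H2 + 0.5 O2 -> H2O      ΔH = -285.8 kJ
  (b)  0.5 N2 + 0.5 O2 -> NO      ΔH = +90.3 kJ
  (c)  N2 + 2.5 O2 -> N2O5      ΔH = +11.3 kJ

ΔH = 139.1 kJ

(a) reversed: +285.8 kJ
(b) reversed and × 2: (-2)·(+90.3) = -180.6 kJ
(c) × 3: (3)·(+11.3) = +33.9 kJ
Since enthalpy is a state function, ΔH = (-1)·(-285.8) + (-2)·(+90.3) + (3)·(+11.3) = 139.1 kJ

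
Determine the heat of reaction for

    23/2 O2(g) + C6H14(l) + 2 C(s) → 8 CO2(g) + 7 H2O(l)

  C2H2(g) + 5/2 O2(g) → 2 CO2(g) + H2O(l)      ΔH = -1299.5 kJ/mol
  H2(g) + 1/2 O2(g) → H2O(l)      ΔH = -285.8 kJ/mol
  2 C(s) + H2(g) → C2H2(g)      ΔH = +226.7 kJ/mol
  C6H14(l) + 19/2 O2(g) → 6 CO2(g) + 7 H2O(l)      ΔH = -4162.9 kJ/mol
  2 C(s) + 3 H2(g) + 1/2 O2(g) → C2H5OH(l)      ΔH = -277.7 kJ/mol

equation 1 as written: -1299.5 kJ/mol
equation 2 reversed: +285.8 kJ/mol
equation 3 as written: +226.7 kJ/mol
equation 4 as written: -4162.9 kJ/mol
equation 5: not needed.
Summing the manipulated equations, ΔH = (-1299.5) + (+285.8) + (+226.7) + (-4162.9) = -4949.9 kJ/mol

ΔH = -4949.9 kJ/mol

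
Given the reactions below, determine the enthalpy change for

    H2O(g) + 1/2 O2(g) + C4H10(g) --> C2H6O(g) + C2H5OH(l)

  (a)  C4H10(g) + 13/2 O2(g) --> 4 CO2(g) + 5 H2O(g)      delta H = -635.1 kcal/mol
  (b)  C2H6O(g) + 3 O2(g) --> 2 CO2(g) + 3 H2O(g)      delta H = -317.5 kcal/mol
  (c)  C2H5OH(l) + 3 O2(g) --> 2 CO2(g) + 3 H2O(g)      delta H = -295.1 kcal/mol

(a) as written (C4H10(g) already on the reactant side): -635.1 kcal/mol
(b) reversed (C2H6O(g) must end up as a product): +317.5 kcal/mol
(c) reversed (reverse to put C2H5OH(l) on the product side): +295.1 kcal/mol
By Hess's law, delta H = (-635.1) + (+317.5) + (+295.1) = -22.5 kcal/mol

delta H = -22.5 kcal/mol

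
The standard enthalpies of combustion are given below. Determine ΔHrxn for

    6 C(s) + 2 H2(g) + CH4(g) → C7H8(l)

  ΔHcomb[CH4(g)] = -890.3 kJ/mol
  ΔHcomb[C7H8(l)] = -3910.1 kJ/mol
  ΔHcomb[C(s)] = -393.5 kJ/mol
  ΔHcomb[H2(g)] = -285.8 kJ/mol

With combustion enthalpies, reactants minus products:
= [6·(-393.5) + 2·(-285.8) + 1·(-890.3)] − [1·(-3910.1)]
= 87.2 kJ/mol

ΔHrxn = 87.2 kJ/mol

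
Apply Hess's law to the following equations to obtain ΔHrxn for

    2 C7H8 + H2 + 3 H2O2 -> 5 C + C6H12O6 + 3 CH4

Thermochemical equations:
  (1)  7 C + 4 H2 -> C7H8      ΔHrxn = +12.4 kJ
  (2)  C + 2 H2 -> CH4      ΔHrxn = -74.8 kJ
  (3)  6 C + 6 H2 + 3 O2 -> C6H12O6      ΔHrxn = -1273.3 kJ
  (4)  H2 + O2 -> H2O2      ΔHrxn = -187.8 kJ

ΔHrxn = -959.1 kJ

(1) reversed and × 2 (C7H8 must end up as a reactant; scale by 2 for the 2 C7H8): (-2)·(+12.4) = -24.8 kJ
(2) × 3 (scale by 3 for the 3 CH4): (3)·(-74.8) = -224.4 kJ
(3) as written (C6H12O6 already on the product side): -1273.3 kJ
(4) reversed and × 3 (H2O2 must end up as a reactant; ×3 to match 3 H2O2 in the target): (-3)·(-187.8) = +563.4 kJ
ΔHrxn = (-24.8) + (-224.4) + (-1273.3) + (+563.4) = -959.1 kJ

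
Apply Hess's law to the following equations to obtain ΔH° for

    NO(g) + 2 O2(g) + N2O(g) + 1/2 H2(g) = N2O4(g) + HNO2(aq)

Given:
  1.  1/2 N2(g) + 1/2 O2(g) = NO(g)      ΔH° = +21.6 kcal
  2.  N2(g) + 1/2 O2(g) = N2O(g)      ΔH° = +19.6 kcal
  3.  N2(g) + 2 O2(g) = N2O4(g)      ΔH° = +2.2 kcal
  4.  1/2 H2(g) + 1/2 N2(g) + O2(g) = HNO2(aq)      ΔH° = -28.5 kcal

ΔH° = -67.5 kcal

eq. 1 reversed: -21.6 kcal
eq. 2 reversed: -19.6 kcal
eq. 3 as written: +2.2 kcal
eq. 4 as written: -28.5 kcal
Combining the equations, ΔH° = (-21.6) + (-19.6) + (+2.2) + (-28.5) = -67.5 kcal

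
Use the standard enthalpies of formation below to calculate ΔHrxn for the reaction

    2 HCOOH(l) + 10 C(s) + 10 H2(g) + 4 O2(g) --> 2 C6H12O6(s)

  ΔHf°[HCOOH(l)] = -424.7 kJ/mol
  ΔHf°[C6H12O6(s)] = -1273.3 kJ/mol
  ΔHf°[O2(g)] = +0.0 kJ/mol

ΔHrxn = -1697.2 kJ/mol

ΔH°rxn = Σ nΔHf°(products) − Σ nΔHf°(reactants).
Products: 2·(-1273.3) = -2546.6
Reactants: 2·(-424.7) + 10·(+0.0) + 10·(+0.0) + 4·(+0.0) = -849.4
ΔHrxn = (-2546.6) − (-849.4) = -1697.2 kJ/mol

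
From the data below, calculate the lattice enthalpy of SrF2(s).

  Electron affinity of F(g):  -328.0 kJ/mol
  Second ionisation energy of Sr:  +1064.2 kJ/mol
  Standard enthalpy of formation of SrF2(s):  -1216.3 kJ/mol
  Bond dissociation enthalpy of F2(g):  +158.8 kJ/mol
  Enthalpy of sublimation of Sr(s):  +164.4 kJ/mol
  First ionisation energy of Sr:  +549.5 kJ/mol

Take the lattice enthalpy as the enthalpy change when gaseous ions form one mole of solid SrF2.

U = -2497.2 kJ/mol

ΔHf° = 1·ΔHsub + 1·(ΣIE) + 1·D(F2) + 2·EA + U
-1216.3 = 1·(+164.4) + 1·(+1613.7) + 1·(+158.8) + 2·(-328.0) + U
U = -1216.3 − (+1280.9) = -2497.2 kJ/mol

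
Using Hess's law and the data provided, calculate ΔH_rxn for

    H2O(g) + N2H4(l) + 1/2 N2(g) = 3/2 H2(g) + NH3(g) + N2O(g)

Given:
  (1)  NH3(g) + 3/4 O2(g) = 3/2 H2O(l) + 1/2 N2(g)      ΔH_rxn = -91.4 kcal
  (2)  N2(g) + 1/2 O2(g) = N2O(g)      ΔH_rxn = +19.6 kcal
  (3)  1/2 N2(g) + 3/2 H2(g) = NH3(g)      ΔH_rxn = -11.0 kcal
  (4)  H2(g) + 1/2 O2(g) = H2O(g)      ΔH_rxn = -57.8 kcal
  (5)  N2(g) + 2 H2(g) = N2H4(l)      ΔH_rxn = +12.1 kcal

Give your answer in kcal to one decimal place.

(1): not needed (H2O(l) appears nowhere else).
(2) as written (N2O(g) already on the product side): +19.6 kcal
(3) as written: -11.0 kcal
(4) reversed (reverse to put H2O(g) on the reactant side): +57.8 kcal
(5) reversed (N2H4(l) must end up as a reactant): -12.1 kcal
ΔH_rxn = (1)·(+19.6) + (1)·(-11.0) + (-1)·(-57.8) + (-1)·(+12.1) = 54.3 kcal

ΔH_rxn = 54.3 kcal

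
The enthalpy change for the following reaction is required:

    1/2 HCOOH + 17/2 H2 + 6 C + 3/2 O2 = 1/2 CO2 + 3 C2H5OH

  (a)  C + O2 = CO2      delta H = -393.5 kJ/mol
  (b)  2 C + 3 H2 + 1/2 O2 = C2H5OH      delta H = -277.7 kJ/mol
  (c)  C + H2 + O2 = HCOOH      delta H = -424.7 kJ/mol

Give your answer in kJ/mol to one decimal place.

delta H = -817.5 kJ/mol

(a) × 1/2 (scale by 1/2 for the 1/2 CO2): (1/2)·(-393.5) = -196.75 kJ/mol
(b) × 3 (×3 to match 3 C2H5OH in the target): (3)·(-277.7) = -833.1 kJ/mol
(c) reversed and × 1/2 (HCOOH must end up as a reactant; ×1/2 to match 1/2 HCOOH in the target): (-1/2)·(-424.7) = +212.35 kJ/mol
delta H = (-196.75) + (-833.1) + (+212.35) = -817.5 kJ/mol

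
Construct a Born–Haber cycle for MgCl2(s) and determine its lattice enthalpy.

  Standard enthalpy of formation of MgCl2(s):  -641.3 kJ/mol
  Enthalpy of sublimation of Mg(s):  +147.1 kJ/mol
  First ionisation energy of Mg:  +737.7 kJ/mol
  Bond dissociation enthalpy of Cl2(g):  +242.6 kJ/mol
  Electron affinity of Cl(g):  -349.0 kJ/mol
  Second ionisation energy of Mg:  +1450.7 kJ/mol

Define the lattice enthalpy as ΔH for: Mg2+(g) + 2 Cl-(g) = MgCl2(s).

ΔHf° = 1·ΔHsub + 1·(ΣIE) + 1·D(Cl2) + 2·EA + U
-641.3 = 1·(+147.1) + 1·(+2188.4) + 1·(+242.6) + 2·(-349.0) + U
U = -641.3 − (+1880.1) = -2521.4 kJ/mol

U = -2521.4 kJ/mol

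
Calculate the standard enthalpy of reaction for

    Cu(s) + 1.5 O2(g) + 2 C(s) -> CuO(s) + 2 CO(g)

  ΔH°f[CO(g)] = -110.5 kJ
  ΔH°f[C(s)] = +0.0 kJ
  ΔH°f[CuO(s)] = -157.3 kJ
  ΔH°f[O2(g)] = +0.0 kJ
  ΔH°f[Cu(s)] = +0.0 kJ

ΔHrxn = -378.3 kJ

Products: 1·(-157.3) + 2·(-110.5) = -378.3
Reactants: 1·(+0.0) + 3/2·(+0.0) + 2·(+0.0) = +0.0
ΔHrxn = (-378.3) − (+0.0) = -378.3 kJ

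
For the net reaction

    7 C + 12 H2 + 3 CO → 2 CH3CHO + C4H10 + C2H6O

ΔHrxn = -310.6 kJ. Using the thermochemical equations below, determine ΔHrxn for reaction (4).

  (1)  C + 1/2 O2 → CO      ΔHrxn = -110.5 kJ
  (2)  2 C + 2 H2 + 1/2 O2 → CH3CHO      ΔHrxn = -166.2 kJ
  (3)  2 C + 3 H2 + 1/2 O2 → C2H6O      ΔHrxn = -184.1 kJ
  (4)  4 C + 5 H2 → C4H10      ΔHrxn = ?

ΔHrxn = -125.6 kJ

(1) reversed and × 3: (-3)·(-110.5) = +331.5 kJ
(2) × 2: (2)·(-166.2) = -332.4 kJ
(3) as written: -184.1 kJ
(4) as written: contributes x
-310.6 = (+331.5) + (-332.4) + (-184.1) + x
x = (-310.6 − (-185.0)) / (1) = -125.6 kJ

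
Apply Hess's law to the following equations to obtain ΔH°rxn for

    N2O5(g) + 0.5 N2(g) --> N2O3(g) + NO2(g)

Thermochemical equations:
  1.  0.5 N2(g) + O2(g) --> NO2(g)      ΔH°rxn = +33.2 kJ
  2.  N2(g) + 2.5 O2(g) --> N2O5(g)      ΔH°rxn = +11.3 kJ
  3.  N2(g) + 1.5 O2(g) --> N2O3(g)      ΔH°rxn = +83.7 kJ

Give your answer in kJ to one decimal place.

eq. 1 as written (NO2(g) already on the product side): +33.2 kJ
eq. 2 reversed (reverse to put N2O5(g) on the reactant side): -11.3 kJ
eq. 3 as written (N2O3(g) already on the product side): +83.7 kJ
Since enthalpy is a state function, ΔH°rxn = (1)·(+33.2) + (-1)·(+11.3) + (1)·(+83.7) = 105.6 kJ

ΔH°rxn = 105.6 kJ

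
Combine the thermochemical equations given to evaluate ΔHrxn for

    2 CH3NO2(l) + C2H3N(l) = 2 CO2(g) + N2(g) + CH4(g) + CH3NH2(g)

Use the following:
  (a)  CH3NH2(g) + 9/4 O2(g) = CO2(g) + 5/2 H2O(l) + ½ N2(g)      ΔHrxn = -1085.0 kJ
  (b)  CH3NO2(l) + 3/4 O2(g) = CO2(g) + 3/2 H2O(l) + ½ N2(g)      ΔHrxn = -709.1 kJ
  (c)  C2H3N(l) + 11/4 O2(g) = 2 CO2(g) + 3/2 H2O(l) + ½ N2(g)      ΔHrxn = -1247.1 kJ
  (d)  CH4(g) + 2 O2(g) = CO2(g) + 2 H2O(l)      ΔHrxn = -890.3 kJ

(a) reversed: +1085.0 kJ
(b) × 2: (2)·(-709.1) = -1418.2 kJ
(c) as written: -1247.1 kJ
(d) reversed: +890.3 kJ
ΔHrxn = (-1)·(-1085.0) + (2)·(-709.1) + (1)·(-1247.1) + (-1)·(-890.3) = -690.0 kJ

ΔHrxn = -690.0 kJ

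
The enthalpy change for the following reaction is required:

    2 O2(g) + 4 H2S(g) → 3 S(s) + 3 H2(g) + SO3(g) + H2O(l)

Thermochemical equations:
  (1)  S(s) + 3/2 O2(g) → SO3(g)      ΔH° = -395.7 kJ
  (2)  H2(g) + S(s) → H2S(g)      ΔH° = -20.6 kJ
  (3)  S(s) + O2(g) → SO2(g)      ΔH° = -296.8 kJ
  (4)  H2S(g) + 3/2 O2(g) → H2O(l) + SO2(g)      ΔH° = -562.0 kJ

(1) as written (SO3(g) already on the product side): -395.7 kJ
(2) reversed and × 3 (reverse to put H2(g) on the product side; ×3 to match 3 H2(g) in the target): (-3)·(-20.6) = +61.8 kJ
(3) reversed: +296.8 kJ
(4) as written (H2O(l) already on the product side): -562.0 kJ
Since enthalpy is a state function, ΔH° = (1)·(-395.7) + (-3)·(-20.6) + (-1)·(-296.8) + (1)·(-562.0) = -599.1 kJ

ΔH° = -599.1 kJ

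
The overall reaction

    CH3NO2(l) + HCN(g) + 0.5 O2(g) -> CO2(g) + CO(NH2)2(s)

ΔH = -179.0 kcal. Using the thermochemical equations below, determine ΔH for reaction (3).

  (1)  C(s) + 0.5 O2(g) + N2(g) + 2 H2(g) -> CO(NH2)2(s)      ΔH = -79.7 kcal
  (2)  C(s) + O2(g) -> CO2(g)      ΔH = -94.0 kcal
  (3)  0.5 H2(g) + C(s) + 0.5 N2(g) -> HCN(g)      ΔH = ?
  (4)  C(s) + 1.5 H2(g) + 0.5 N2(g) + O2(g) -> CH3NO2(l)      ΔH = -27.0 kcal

ΔH = 32.3 kcal

(1) as written: -79.7 kcal
(2) as written: -94.0 kcal
(3) reversed: contributes −x
(4) reversed: +27.0 kcal
-179.0 = (-79.7) + (-94.0) + (+27.0) − x
x = (-179.0 − (-146.7)) / (-1) = 32.3 kcal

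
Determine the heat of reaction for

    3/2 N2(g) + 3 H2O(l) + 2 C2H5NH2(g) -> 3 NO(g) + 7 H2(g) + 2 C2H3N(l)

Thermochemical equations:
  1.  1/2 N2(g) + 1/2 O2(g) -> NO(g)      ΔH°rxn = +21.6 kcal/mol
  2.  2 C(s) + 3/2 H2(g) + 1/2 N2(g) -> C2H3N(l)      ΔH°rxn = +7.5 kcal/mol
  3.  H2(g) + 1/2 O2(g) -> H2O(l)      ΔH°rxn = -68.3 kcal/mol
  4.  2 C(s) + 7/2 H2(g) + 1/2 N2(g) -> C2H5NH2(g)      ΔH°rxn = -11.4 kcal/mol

ΔH°rxn = 307.5 kcal/mol

eq. 1 × 3 (×3 to match 3 NO(g) in the target): (3)·(+21.6) = +64.8 kcal/mol
eq. 2 × 2 (×2 to match 2 C2H3N(l) in the target): (2)·(+7.5) = +15.0 kcal/mol
eq. 3 reversed and × 3 (reverse to put H2O(l) on the reactant side; scale by 3 for the 3 H2O(l)): (-3)·(-68.3) = +204.9 kcal/mol
eq. 4 reversed and × 2 (reverse to put C2H5NH2(g) on the reactant side; scale by 2 for the 2 C2H5NH2(g)): (-2)·(-11.4) = +22.8 kcal/mol
By Hess's law, ΔH°rxn = (+64.8) + (+15.0) + (+204.9) + (+22.8) = 307.5 kcal/mol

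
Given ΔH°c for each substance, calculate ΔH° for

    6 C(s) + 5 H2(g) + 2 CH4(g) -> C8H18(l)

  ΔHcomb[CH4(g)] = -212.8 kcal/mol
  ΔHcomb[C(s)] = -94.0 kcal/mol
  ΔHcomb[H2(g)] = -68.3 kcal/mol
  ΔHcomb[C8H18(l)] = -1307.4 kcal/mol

ΔH° = -23.7 kcal/mol

With combustion enthalpies, reactants minus products:
= [6·(-94.0) + 5·(-68.3) + 2·(-212.8)] − [1·(-1307.4)]
= -23.7 kcal/mol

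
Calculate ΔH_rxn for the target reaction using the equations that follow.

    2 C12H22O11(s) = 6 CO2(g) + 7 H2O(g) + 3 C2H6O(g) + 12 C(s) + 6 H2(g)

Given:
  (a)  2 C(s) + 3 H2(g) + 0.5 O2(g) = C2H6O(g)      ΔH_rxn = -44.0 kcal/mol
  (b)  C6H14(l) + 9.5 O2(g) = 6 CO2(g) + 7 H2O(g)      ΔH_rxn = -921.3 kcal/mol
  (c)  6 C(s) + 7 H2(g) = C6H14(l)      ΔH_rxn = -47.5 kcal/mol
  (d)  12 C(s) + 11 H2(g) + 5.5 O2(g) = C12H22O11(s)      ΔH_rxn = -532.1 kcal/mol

ΔH_rxn = -36.6 kcal/mol

(a) × 3: (3)·(-44.0) = -132.0 kcal/mol
(b) as written: -921.3 kcal/mol
(c) as written: -47.5 kcal/mol
(d) reversed and × 2: (-2)·(-532.1) = +1064.2 kcal/mol
ΔH_rxn = (3)·(-44.0) + (1)·(-921.3) + (1)·(-47.5) + (-2)·(-532.1) = -36.6 kcal/mol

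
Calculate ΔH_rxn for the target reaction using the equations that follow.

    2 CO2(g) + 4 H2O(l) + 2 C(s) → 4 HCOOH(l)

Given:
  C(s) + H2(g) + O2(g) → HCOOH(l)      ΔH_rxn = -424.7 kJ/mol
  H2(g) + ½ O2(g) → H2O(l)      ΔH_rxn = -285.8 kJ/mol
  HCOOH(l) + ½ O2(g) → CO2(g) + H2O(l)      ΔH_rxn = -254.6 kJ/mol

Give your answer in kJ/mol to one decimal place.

equation 1 × 2: (2)·(-424.7) = -849.4 kJ/mol
equation 2 reversed and × 2: (-2)·(-285.8) = +571.6 kJ/mol
equation 3 reversed and × 2: (-2)·(-254.6) = +509.2 kJ/mol
ΔH_rxn = (2)·(-424.7) + (-2)·(-285.8) + (-2)·(-254.6) = 231.4 kJ/mol

ΔH_rxn = 231.4 kJ/mol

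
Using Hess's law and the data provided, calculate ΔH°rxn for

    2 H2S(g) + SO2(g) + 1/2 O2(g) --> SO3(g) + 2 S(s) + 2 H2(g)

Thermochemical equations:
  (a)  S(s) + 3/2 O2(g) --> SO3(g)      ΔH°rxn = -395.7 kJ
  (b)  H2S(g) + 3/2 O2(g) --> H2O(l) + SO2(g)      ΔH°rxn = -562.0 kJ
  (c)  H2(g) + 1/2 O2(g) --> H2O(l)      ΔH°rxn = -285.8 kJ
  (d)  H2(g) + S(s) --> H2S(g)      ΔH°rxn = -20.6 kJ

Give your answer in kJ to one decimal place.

(a) as written (SO3(g) already on the product side): -395.7 kJ
(b) reversed (reverse to put SO2(g) on the reactant side): +562.0 kJ
(c) as written: -285.8 kJ
(d) reversed and × 3: (-3)·(-20.6) = +61.8 kJ
By Hess's law, ΔH°rxn = (-395.7) + (+562.0) + (-285.8) + (+61.8) = -57.7 kJ

ΔH°rxn = -57.7 kJ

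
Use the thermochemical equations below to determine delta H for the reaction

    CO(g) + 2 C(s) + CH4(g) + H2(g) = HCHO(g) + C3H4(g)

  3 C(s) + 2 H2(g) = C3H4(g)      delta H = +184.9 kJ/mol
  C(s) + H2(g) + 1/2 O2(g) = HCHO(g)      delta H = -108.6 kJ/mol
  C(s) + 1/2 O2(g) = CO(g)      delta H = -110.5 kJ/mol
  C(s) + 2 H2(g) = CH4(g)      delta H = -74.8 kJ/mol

equation 1 as written: +184.9 kJ/mol
equation 2 as written: -108.6 kJ/mol
equation 3 reversed: +110.5 kJ/mol
equation 4 reversed: +74.8 kJ/mol
By Hess's law, delta H = (+184.9) + (-108.6) + (+110.5) + (+74.8) = 261.6 kJ/mol

delta H = 261.6 kJ/mol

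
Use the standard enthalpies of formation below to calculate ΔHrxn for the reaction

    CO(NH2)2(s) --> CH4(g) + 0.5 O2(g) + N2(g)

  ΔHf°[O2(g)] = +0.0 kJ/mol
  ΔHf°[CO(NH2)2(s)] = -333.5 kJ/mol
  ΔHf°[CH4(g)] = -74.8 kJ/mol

ΔHrxn = 258.7 kJ/mol

Products: 1·(-74.8) + 1/2·(+0.0) + 1·(+0.0) = -74.8
Reactants: 1·(-333.5) = -333.5
ΔHrxn = (-74.8) − (-333.5) = 258.7 kJ/mol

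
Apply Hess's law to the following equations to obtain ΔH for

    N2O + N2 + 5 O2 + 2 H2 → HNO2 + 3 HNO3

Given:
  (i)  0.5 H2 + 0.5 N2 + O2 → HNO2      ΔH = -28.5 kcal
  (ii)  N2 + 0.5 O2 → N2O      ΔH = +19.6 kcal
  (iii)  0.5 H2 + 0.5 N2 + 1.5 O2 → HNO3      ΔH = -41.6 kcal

(i) as written: -28.5 kcal
(ii) reversed: -19.6 kcal
(iii) × 3: (3)·(-41.6) = -124.8 kcal
ΔH = (1)·(-28.5) + (-1)·(+19.6) + (3)·(-41.6) = -172.9 kcal

ΔH = -172.9 kcal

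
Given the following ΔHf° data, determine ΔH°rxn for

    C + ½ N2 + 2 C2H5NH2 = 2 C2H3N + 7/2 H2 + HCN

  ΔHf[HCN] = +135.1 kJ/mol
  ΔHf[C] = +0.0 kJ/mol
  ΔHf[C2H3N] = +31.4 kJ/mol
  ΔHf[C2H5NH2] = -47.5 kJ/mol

ΔH°rxn = Σ nΔHf°(products) − Σ nΔHf°(reactants).
Products: 2·(+31.4) + 7/2·(+0.0) + 1·(+135.1) = +197.9
Reactants: 1·(+0.0) + 1/2·(+0.0) + 2·(-47.5) = -95.0
ΔH°rxn = (+197.9) − (-95.0) = 292.9 kJ/mol

ΔH°rxn = 292.9 kJ/mol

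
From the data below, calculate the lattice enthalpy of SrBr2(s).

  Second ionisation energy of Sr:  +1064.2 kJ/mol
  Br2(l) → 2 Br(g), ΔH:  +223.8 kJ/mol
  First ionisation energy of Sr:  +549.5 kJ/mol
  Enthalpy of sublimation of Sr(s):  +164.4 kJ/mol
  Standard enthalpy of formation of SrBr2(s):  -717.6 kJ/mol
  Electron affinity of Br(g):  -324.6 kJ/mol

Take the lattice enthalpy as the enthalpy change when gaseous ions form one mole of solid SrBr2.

ΔHf° = 1·ΔHsub + 1·(ΣIE) + 1·D(Br2) + 2·EA + U
-717.6 = 1·(+164.4) + 1·(+1613.7) + 1·(+223.8) + 2·(-324.6) + U
U = -717.6 − (+1352.7) = -2070.3 kJ/mol

U = -2070.3 kJ/mol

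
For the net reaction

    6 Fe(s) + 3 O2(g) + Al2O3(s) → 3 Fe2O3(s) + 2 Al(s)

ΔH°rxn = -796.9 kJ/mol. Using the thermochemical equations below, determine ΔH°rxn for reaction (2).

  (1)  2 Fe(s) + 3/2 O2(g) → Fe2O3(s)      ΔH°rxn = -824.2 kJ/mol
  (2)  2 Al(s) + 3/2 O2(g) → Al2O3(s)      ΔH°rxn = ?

(1) × 3 (scale by 3 for the 3 Fe2O3(s)): (3)·(-824.2) = -2472.6 kJ/mol
(2) reversed (Al2O3(s) must end up as a reactant): contributes −x
-796.9 = (-2472.6) − x
x = (-796.9 − (-2472.6)) / (-1) = -1675.7 kJ/mol

ΔH°rxn = -1675.7 kJ/mol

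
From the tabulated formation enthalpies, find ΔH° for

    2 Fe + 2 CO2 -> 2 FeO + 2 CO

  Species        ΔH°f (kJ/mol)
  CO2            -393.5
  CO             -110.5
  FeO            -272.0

ΔH° = 22.0 kJ/mol

Products: 2·(-272.0) + 2·(-110.5) = -765.0
Reactants: 2·(+0.0) + 2·(-393.5) = -787.0
ΔH° = (-765.0) − (-787.0) = 22.0 kJ/mol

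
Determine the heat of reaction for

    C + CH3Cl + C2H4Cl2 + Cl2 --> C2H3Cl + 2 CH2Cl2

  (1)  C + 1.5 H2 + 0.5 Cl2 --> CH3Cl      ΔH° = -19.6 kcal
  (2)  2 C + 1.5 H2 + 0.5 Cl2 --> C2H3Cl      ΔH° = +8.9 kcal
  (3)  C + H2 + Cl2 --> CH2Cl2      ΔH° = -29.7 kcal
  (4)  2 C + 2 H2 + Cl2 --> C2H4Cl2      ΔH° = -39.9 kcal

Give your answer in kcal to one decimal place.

ΔH° = 9.0 kcal

(1) reversed: +19.6 kcal
(2) as written: +8.9 kcal
(3) × 2: (2)·(-29.7) = -59.4 kcal
(4) reversed: +39.9 kcal
Summing the manipulated equations, ΔH° = (+19.6) + (+8.9) + (-59.4) + (+39.9) = 9.0 kcal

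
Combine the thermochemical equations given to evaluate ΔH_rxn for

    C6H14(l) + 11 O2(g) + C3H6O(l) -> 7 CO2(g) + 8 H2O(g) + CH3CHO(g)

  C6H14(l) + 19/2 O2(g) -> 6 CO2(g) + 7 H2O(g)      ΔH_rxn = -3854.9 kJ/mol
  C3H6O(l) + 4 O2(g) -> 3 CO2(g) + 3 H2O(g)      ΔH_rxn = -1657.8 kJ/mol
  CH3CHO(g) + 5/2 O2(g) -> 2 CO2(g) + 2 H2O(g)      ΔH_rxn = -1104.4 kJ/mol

ΔH_rxn = -4408.3 kJ/mol

equation 1 as written (C6H14(l) already on the reactant side): -3854.9 kJ/mol
equation 2 as written (C3H6O(l) already on the reactant side): -1657.8 kJ/mol
equation 3 reversed (CH3CHO(g) must end up as a product): +1104.4 kJ/mol
By Hess's law, ΔH_rxn = (-3854.9) + (-1657.8) + (+1104.4) = -4408.3 kJ/mol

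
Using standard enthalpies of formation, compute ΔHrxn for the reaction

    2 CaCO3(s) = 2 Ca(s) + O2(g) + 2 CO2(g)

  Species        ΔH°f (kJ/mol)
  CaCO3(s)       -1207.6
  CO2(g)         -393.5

Products: 2·(+0.0) + 1·(+0.0) + 2·(-393.5) = -787.0
Reactants: 2·(-1207.6) = -2415.2
ΔHrxn = (-787.0) − (-2415.2) = 1628.2 kJ/mol

ΔHrxn = 1628.2 kJ/mol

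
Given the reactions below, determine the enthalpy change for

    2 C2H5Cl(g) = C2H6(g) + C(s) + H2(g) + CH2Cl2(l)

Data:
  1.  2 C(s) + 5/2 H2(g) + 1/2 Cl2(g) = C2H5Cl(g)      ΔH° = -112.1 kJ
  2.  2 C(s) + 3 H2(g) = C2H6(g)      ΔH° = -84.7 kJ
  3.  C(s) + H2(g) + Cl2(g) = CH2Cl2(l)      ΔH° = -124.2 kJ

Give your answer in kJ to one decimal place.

eq. 1 reversed and × 2 (reverse to put C2H5Cl(g) on the reactant side; scale by 2 for the 2 C2H5Cl(g)): (-2)·(-112.1) = +224.2 kJ
eq. 2 as written (C2H6(g) already on the product side): -84.7 kJ
eq. 3 as written (CH2Cl2(l) already on the product side): -124.2 kJ
By Hess's law, ΔH° = (+224.2) + (-84.7) + (-124.2) = 15.3 kJ

ΔH° = 15.3 kJ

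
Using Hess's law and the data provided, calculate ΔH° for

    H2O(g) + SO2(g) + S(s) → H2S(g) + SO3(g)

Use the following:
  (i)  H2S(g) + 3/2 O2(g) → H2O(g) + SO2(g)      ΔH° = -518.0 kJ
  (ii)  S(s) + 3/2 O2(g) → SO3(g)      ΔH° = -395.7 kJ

(i) reversed (H2S(g) must end up as a product): +518.0 kJ
(ii) as written (SO3(g) already on the product side): -395.7 kJ
ΔH° = (-1)·(-518.0) + (1)·(-395.7) = 122.3 kJ

ΔH° = 122.3 kJ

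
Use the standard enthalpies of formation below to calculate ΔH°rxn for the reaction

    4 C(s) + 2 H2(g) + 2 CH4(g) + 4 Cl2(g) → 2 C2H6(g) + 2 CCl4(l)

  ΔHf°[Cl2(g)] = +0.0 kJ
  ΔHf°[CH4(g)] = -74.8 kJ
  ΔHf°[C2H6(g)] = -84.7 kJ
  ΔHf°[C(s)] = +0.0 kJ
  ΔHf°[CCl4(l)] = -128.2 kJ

Products: 2·(-84.7) + 2·(-128.2) = -425.8
Reactants: 4·(+0.0) + 2·(+0.0) + 2·(-74.8) + 4·(+0.0) = -149.6
ΔH°rxn = (-425.8) − (-149.6) = -276.2 kJ

ΔH°rxn = -276.2 kJ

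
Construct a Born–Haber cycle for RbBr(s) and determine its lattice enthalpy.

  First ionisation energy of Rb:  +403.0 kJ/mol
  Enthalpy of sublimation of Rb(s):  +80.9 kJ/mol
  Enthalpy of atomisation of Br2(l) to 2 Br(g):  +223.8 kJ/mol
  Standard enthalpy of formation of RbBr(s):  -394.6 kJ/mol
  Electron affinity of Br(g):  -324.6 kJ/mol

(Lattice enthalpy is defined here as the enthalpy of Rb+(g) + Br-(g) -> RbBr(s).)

ΔHf° = 1·ΔHsub + 1·(ΣIE) + 1/2·D(Br2) + 1·EA + U
-394.6 = 1·(+80.9) + 1·(+403.0) + 1/2·(+223.8) + 1·(-324.6) + U
U = -394.6 − (+271.2) = -665.8 kJ/mol

U = -665.8 kJ/mol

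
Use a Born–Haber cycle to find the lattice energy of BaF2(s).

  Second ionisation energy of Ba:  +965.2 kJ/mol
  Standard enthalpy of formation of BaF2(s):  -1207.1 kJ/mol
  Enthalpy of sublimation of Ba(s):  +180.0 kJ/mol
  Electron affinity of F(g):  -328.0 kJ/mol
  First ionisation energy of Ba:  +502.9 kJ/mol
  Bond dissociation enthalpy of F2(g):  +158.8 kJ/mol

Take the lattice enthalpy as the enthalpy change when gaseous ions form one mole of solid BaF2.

ΔHf° = 1·ΔHsub + 1·(ΣIE) + 1·D(F2) + 2·EA + U
-1207.1 = 1·(+180.0) + 1·(+1468.1) + 1·(+158.8) + 2·(-328.0) + U
U = -1207.1 − (+1150.9) = -2358.0 kJ/mol

U = -2358.0 kJ/mol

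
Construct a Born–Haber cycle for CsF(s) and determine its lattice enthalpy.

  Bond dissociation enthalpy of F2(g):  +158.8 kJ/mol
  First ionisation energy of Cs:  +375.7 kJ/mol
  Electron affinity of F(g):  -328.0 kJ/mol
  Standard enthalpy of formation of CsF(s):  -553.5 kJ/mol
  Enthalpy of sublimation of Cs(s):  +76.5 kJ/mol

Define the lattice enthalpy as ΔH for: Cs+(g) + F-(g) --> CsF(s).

U = -757.1 kJ/mol

ΔHf° = 1·ΔHsub + 1·(ΣIE) + 1/2·D(F2) + 1·EA + U
-553.5 = 1·(+76.5) + 1·(+375.7) + 1/2·(+158.8) + 1·(-328.0) + U
U = -553.5 − (+203.6) = -757.1 kJ/mol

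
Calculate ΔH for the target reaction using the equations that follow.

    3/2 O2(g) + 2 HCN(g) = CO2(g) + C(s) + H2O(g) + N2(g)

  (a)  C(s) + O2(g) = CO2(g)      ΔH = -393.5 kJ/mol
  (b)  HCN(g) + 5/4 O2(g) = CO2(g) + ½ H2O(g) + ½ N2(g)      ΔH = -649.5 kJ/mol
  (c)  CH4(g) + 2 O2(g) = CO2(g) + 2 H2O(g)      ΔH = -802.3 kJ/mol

ΔH = -905.5 kJ/mol

(a) reversed: +393.5 kJ/mol
(b) × 2: (2)·(-649.5) = -1299.0 kJ/mol
(c): not needed.
ΔH = (+393.5) + (-1299.0) = -905.5 kJ/mol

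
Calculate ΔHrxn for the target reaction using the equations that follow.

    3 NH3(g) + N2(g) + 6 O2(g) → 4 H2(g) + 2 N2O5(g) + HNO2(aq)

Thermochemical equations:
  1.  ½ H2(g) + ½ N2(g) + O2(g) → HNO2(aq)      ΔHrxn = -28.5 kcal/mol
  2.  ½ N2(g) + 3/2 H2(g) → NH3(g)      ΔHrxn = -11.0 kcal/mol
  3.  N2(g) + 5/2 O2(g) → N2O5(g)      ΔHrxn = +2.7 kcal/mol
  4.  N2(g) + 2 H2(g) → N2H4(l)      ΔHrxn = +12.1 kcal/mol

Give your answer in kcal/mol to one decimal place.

eq. 1 as written (HNO2(aq) already on the product side): -28.5 kcal/mol
eq. 2 reversed and × 3 (NH3(g) must end up as a reactant; ×3 to match 3 NH3(g) in the target): (-3)·(-11.0) = +33.0 kcal/mol
eq. 3 × 2 (×2 to match 2 N2O5(g) in the target): (2)·(+2.7) = +5.4 kcal/mol
eq. 4: not needed (N2H4(l) appears nowhere else).
ΔHrxn = (1)·(-28.5) + (-3)·(-11.0) + (2)·(+2.7) = 9.9 kcal/mol

ΔHrxn = 9.9 kcal/mol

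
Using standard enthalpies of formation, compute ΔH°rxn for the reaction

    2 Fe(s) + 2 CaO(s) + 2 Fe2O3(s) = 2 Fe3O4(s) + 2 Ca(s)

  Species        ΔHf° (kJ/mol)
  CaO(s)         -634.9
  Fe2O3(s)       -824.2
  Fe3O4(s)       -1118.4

ΔH°rxn = 681.4 kJ/mol

ΔH°rxn = Σ nΔHf°(products) − Σ nΔHf°(reactants).
Products: 2·(-1118.4) + 2·(+0.0) = -2236.8
Reactants: 2·(+0.0) + 2·(-634.9) + 2·(-824.2) = -2918.2
ΔH°rxn = (-2236.8) − (-2918.2) = 681.4 kJ/mol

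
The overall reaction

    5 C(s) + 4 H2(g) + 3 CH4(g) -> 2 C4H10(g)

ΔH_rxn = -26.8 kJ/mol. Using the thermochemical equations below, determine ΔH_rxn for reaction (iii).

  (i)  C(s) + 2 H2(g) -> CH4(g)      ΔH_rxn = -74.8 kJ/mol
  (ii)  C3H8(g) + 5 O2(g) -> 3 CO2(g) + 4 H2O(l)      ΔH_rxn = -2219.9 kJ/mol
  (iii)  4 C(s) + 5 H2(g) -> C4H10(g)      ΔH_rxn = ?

ΔH_rxn = -125.6 kJ/mol

(i) reversed and × 3: (-3)·(-74.8) = +224.4 kJ/mol
(ii): not needed.
(iii) × 2: contributes 2·x
-26.8 = (+224.4) + 2·x
x = (-26.8 − (+224.4)) / (2) = -125.6 kJ/mol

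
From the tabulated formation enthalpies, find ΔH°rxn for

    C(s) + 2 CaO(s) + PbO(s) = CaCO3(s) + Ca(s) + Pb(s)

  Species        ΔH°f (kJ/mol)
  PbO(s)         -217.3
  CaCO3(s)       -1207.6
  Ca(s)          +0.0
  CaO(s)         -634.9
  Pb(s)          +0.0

Products: 1·(-1207.6) + 1·(+0.0) + 1·(+0.0) = -1207.6
Reactants: 1·(+0.0) + 2·(-634.9) + 1·(-217.3) = -1487.1
ΔH°rxn = (-1207.6) − (-1487.1) = 279.5 kJ/mol

ΔH°rxn = 279.5 kJ/mol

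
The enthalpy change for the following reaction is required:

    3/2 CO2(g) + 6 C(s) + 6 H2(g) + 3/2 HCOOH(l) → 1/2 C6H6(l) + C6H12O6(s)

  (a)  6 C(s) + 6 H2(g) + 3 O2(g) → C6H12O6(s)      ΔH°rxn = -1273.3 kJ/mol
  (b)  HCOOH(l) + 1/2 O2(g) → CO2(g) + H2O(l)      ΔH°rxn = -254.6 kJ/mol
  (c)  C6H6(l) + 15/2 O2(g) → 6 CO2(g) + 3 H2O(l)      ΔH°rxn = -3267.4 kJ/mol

ΔH°rxn = -21.5 kJ/mol

(a) as written (C6H12O6(s) already on the product side): -1273.3 kJ/mol
(b) × 3/2 (scale by 3/2 for the 3/2 HCOOH(l)): (3/2)·(-254.6) = -381.9 kJ/mol
(c) reversed and × 1/2 (reverse to put C6H6(l) on the product side; ×1/2 to match 1/2 C6H6(l) in the target): (-1/2)·(-3267.4) = +1633.7 kJ/mol
By Hess's law, ΔH°rxn = (-1273.3) + (-381.9) + (+1633.7) = -21.5 kJ/mol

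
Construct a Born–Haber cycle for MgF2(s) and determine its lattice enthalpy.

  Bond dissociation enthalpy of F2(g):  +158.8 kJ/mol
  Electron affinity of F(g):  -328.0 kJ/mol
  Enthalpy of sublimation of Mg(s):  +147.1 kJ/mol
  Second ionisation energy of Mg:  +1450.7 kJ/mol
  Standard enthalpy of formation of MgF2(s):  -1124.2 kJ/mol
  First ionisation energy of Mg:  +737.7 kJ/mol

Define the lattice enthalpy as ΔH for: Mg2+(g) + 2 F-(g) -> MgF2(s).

ΔHf° = 1·ΔHsub + 1·(ΣIE) + 1·D(F2) + 2·EA + U
-1124.2 = 1·(+147.1) + 1·(+2188.4) + 1·(+158.8) + 2·(-328.0) + U
U = -1124.2 − (+1838.3) = -2962.5 kJ/mol

U = -2962.5 kJ/mol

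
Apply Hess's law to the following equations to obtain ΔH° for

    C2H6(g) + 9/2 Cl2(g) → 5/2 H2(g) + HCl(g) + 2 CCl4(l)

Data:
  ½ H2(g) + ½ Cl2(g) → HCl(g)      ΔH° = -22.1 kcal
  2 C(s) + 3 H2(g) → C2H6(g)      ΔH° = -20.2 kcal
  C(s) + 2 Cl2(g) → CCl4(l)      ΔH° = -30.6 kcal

equation 1 as written (HCl(g) already on the product side): -22.1 kcal
equation 2 reversed (C2H6(g) must end up as a reactant): +20.2 kcal
equation 3 × 2 (×2 to match 2 CCl4(l) in the target): (2)·(-30.6) = -61.2 kcal
ΔH° = (1)·(-22.1) + (-1)·(-20.2) + (2)·(-30.6) = -63.1 kcal

ΔH° = -63.1 kcal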